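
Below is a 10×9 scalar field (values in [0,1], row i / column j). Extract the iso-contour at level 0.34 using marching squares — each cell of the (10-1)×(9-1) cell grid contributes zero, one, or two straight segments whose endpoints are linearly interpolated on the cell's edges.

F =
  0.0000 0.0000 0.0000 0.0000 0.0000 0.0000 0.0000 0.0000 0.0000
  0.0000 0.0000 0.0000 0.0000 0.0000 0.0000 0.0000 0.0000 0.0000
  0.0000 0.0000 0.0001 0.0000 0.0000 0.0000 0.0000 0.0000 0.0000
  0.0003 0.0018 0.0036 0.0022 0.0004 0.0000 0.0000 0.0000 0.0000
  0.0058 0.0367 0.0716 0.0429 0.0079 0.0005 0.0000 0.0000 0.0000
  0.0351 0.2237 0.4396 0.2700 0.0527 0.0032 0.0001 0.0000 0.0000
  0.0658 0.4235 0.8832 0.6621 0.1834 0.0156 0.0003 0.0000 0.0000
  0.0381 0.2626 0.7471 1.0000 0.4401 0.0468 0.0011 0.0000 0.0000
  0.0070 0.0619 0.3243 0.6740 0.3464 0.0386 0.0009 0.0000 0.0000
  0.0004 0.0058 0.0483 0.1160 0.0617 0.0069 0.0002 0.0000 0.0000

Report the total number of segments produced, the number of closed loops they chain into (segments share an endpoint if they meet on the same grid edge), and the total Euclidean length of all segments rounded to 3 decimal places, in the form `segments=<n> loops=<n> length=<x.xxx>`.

segments=16 loops=1 length=10.874

cell (4,1): code 0100 → (4.729,2.000)–(5.000,1.539)
cell (4,2): code 1000 → (5.000,2.587)–(4.729,2.000)
cell (5,0): code 0100 → (5.582,1.000)–(6.000,0.767)
cell (5,1): code 1110 → (5.000,1.539)–(5.582,1.000)
cell (5,2): code 1101 → (5.179,3.000)–(5.000,2.587)
cell (5,3): code 1000 → (6.000,3.673)–(5.179,3.000)
cell (6,0): code 0010 → (6.000,0.767)–(6.519,1.000)
cell (6,1): code 0111 → (6.519,1.000)–(7.000,1.160)
cell (6,3): code 1101 → (6.610,4.000)–(6.000,3.673)
cell (6,4): code 1000 → (7.000,4.255)–(6.610,4.000)
cell (7,1): code 0010 → (7.000,1.160)–(7.963,2.000)
cell (7,2): code 0111 → (7.963,2.000)–(8.000,2.045)
cell (7,4): code 1001 → (8.000,4.021)–(7.000,4.255)
cell (8,2): code 0010 → (8.000,2.045)–(8.599,3.000)
cell (8,3): code 0011 → (8.599,3.000)–(8.022,4.000)
cell (8,4): code 0001 → (8.022,4.000)–(8.000,4.021)
total: 16 segments, chained into 1 closed loop(s), length Σ = 10.873645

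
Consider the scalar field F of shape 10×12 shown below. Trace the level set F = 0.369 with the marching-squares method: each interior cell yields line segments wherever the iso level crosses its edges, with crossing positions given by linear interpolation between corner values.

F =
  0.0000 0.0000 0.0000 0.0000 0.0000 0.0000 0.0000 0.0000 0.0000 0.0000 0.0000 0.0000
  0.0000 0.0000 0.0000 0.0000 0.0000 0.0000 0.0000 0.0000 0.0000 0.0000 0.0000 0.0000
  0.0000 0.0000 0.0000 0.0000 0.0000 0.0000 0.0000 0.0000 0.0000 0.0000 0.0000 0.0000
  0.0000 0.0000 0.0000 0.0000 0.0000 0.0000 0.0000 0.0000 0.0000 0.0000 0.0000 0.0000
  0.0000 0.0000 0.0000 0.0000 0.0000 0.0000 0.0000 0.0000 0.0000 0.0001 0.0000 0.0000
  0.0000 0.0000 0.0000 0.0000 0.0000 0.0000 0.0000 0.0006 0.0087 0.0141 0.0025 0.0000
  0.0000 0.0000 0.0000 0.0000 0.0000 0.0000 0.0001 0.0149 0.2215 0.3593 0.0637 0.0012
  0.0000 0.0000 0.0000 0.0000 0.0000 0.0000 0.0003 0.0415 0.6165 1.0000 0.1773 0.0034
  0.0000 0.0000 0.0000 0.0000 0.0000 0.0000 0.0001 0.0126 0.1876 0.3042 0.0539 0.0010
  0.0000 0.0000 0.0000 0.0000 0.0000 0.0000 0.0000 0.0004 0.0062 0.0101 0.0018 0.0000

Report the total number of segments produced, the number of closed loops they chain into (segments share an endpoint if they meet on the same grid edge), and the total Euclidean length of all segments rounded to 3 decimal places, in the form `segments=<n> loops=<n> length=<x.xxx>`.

segments=6 loops=1 length=6.031

cell (6,7): code 0100 → (6.373,8.000)–(7.000,7.570)
cell (6,8): code 1100 → (6.015,9.000)–(6.373,8.000)
cell (6,9): code 1000 → (7.000,9.767)–(6.015,9.000)
cell (7,7): code 0010 → (7.000,7.570)–(7.577,8.000)
cell (7,8): code 0011 → (7.577,8.000)–(7.907,9.000)
cell (7,9): code 0001 → (7.907,9.000)–(7.000,9.767)
total: 6 segments, chained into 1 closed loop(s), length Σ = 6.031329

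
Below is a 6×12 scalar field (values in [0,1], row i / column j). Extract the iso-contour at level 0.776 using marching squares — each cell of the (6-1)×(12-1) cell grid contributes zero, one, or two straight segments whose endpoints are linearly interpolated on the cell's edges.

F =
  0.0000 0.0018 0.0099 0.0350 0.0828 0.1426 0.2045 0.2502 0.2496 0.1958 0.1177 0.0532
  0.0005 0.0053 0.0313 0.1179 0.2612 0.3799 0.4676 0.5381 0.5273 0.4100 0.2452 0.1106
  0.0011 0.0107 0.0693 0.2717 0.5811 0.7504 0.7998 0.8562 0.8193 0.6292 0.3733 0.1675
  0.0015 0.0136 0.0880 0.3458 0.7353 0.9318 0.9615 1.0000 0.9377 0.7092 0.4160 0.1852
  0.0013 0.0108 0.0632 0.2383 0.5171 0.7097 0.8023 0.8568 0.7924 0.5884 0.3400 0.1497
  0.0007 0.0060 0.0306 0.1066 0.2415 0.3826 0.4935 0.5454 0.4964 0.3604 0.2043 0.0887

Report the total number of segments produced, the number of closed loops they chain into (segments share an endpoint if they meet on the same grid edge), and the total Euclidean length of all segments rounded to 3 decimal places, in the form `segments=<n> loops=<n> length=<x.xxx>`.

segments=14 loops=1 length=11.040

cell (1,5): code 0100 → (1.928,6.000)–(2.000,5.518)
cell (1,6): code 1100 → (1.748,7.000)–(1.928,6.000)
cell (1,7): code 1100 → (1.852,8.000)–(1.748,7.000)
cell (1,8): code 1000 → (2.000,8.228)–(1.852,8.000)
cell (2,4): code 0100 → (2.141,5.000)–(3.000,4.207)
cell (2,5): code 1110 → (2.000,5.518)–(2.141,5.000)
cell (2,8): code 1001 → (3.000,8.708)–(2.000,8.228)
cell (3,4): code 0010 → (3.000,4.207)–(3.701,5.000)
cell (3,5): code 0111 → (3.701,5.000)–(4.000,5.716)
cell (3,8): code 1001 → (4.000,8.080)–(3.000,8.708)
cell (4,5): code 0010 → (4.000,5.716)–(4.085,6.000)
cell (4,6): code 0011 → (4.085,6.000)–(4.259,7.000)
cell (4,7): code 0011 → (4.259,7.000)–(4.055,8.000)
cell (4,8): code 0001 → (4.055,8.000)–(4.000,8.080)
total: 14 segments, chained into 1 closed loop(s), length Σ = 11.040226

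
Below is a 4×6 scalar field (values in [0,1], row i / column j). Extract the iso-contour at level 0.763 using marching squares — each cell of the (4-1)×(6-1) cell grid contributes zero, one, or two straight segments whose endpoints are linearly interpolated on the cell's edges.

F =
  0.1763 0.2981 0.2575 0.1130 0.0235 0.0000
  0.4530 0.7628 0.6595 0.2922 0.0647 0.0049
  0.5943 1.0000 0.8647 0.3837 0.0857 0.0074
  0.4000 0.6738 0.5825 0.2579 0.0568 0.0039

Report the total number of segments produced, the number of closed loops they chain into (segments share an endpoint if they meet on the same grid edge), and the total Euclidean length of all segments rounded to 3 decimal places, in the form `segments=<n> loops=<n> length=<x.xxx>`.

cell (1,0): code 0100 → (1.001,1.000)–(2.000,0.416)
cell (1,1): code 1100 → (1.504,2.000)–(1.001,1.000)
cell (1,2): code 1000 → (2.000,2.211)–(1.504,2.000)
cell (2,0): code 0010 → (2.000,0.416)–(2.727,1.000)
cell (2,1): code 0011 → (2.727,1.000)–(2.360,2.000)
cell (2,2): code 0001 → (2.360,2.000)–(2.000,2.211)
total: 6 segments, chained into 1 closed loop(s), length Σ = 5.230885

segments=6 loops=1 length=5.231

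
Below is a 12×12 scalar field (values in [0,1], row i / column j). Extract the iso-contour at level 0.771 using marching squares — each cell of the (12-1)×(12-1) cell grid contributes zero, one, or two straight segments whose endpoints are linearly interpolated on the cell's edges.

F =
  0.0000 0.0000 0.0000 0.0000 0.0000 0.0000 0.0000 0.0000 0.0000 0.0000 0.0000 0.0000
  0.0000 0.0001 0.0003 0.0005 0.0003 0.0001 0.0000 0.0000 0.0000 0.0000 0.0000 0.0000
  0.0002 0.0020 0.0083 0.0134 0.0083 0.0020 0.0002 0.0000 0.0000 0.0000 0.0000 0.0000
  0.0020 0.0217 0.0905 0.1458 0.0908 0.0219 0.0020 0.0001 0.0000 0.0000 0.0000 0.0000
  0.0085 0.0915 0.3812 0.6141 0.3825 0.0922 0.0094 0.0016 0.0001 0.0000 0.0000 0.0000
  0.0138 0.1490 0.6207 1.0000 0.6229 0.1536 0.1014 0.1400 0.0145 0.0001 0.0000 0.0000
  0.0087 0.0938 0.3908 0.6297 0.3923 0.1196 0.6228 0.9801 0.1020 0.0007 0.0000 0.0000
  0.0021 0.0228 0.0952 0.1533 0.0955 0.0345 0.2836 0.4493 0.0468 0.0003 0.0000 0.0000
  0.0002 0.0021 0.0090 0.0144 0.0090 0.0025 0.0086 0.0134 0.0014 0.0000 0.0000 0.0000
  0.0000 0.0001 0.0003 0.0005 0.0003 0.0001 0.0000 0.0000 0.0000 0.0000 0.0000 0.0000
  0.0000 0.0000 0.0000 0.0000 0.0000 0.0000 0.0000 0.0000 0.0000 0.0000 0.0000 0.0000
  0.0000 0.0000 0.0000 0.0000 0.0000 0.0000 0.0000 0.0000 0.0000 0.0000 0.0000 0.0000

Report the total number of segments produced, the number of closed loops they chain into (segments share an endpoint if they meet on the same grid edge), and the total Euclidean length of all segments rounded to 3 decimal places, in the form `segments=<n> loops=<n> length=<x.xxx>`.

cell (4,2): code 0100 → (4.407,3.000)–(5.000,2.396)
cell (4,3): code 1000 → (5.000,3.607)–(4.407,3.000)
cell (5,2): code 0010 → (5.000,2.396)–(5.618,3.000)
cell (5,3): code 0001 → (5.618,3.000)–(5.000,3.607)
cell (5,6): code 0100 → (5.751,7.000)–(6.000,6.415)
cell (5,7): code 1000 → (6.000,7.238)–(5.751,7.000)
cell (6,6): code 0010 → (6.000,6.415)–(6.394,7.000)
cell (6,7): code 0001 → (6.394,7.000)–(6.000,7.238)
total: 8 segments, chained into 2 closed loop(s), length Σ = 5.572794

segments=8 loops=2 length=5.573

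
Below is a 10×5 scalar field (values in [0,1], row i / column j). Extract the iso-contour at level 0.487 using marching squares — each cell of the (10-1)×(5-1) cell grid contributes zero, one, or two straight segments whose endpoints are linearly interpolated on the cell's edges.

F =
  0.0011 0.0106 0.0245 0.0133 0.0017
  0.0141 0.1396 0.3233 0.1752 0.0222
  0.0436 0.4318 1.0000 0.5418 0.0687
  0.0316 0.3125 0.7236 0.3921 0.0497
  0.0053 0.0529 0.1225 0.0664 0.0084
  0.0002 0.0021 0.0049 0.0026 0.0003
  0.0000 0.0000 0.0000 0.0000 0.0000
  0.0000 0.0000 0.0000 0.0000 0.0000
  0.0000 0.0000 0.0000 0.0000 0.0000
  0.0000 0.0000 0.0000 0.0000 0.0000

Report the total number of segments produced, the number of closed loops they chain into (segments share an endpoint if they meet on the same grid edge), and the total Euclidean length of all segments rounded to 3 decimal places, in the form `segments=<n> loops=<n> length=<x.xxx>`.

segments=8 loops=1 length=6.183

cell (1,1): code 0100 → (1.242,2.000)–(2.000,1.097)
cell (1,2): code 1100 → (1.851,3.000)–(1.242,2.000)
cell (1,3): code 1000 → (2.000,3.116)–(1.851,3.000)
cell (2,1): code 0110 → (2.000,1.097)–(3.000,1.424)
cell (2,2): code 1011 → (3.000,2.714)–(2.366,3.000)
cell (2,3): code 0001 → (2.366,3.000)–(2.000,3.116)
cell (3,1): code 0010 → (3.000,1.424)–(3.394,2.000)
cell (3,2): code 0001 → (3.394,2.000)–(3.000,2.714)
total: 8 segments, chained into 1 closed loop(s), length Σ = 6.182725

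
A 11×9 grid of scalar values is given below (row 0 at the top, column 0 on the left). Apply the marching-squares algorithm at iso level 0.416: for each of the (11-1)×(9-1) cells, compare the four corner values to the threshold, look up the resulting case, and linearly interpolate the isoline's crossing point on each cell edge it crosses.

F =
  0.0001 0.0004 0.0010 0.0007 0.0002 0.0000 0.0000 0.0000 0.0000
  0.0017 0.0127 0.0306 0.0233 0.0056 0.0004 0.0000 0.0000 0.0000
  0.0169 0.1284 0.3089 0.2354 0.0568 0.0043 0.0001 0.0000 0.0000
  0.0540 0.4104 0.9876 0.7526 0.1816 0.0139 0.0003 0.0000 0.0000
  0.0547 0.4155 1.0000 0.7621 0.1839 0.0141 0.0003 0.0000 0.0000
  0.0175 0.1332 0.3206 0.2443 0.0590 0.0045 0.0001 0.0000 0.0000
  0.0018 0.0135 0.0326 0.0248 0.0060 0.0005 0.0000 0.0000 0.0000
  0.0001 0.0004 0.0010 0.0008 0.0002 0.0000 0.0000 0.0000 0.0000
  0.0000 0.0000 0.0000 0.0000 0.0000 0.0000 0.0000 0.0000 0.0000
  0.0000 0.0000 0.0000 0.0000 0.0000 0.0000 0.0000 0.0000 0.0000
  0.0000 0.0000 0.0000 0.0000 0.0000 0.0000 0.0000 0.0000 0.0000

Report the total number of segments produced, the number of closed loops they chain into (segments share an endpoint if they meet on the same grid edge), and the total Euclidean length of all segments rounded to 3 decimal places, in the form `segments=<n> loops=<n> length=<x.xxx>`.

segments=8 loops=1 length=8.430

cell (2,1): code 0100 → (2.158,2.000)–(3.000,1.010)
cell (2,2): code 1100 → (2.349,3.000)–(2.158,2.000)
cell (2,3): code 1000 → (3.000,3.589)–(2.349,3.000)
cell (3,1): code 0110 → (3.000,1.010)–(4.000,1.001)
cell (3,3): code 1001 → (4.000,3.599)–(3.000,3.589)
cell (4,1): code 0010 → (4.000,1.001)–(4.860,2.000)
cell (4,2): code 0011 → (4.860,2.000)–(4.668,3.000)
cell (4,3): code 0001 → (4.668,3.000)–(4.000,3.599)
total: 8 segments, chained into 1 closed loop(s), length Σ = 8.429707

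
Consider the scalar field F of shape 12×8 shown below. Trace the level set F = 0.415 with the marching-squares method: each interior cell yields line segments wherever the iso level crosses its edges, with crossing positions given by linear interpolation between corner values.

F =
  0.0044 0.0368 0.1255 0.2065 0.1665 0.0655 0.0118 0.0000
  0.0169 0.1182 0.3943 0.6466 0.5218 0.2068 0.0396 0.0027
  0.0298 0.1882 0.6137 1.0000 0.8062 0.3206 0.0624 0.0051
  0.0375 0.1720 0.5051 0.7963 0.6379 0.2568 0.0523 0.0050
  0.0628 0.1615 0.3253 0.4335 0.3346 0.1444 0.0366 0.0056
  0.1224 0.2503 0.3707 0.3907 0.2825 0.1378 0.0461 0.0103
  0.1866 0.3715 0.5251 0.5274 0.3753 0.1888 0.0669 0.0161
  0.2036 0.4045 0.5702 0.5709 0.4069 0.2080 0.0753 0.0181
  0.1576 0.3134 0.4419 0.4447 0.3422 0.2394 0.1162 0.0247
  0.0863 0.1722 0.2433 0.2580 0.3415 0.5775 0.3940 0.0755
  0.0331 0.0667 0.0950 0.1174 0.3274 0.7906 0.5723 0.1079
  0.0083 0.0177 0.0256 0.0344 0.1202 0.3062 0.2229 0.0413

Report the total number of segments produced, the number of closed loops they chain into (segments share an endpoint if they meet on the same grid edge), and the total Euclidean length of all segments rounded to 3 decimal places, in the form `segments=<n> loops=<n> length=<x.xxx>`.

segments=32 loops=3 length=26.979

cell (0,2): code 0100 → (0.474,3.000)–(1.000,2.082)
cell (0,3): code 1100 → (0.699,4.000)–(0.474,3.000)
cell (0,4): code 1000 → (1.000,4.339)–(0.699,4.000)
cell (1,1): code 0100 → (1.094,2.000)–(2.000,1.533)
cell (1,2): code 1110 → (1.000,2.082)–(1.094,2.000)
cell (1,4): code 1001 → (2.000,4.806)–(1.000,4.339)
cell (2,1): code 0110 → (2.000,1.533)–(3.000,1.730)
cell (2,4): code 1001 → (3.000,4.585)–(2.000,4.806)
cell (3,1): code 0010 → (3.000,1.730)–(3.501,2.000)
cell (3,2): code 0111 → (3.501,2.000)–(4.000,2.829)
cell (3,3): code 1011 → (4.000,3.187)–(3.735,4.000)
cell (3,4): code 0001 → (3.735,4.000)–(3.000,4.585)
cell (4,2): code 0010 → (4.000,2.829)–(4.432,3.000)
cell (4,3): code 0001 → (4.432,3.000)–(4.000,3.187)
cell (5,1): code 0100 → (5.287,2.000)–(6.000,1.283)
cell (5,2): code 1100 → (5.178,3.000)–(5.287,2.000)
cell (5,3): code 1000 → (6.000,3.739)–(5.178,3.000)
cell (6,1): code 0110 → (6.000,1.283)–(7.000,1.063)
cell (6,3): code 1001 → (7.000,3.951)–(6.000,3.739)
cell (7,1): code 0110 → (7.000,1.063)–(8.000,1.791)
cell (7,3): code 1001 → (8.000,3.290)–(7.000,3.951)
cell (8,1): code 0010 → (8.000,1.791)–(8.135,2.000)
cell (8,2): code 0011 → (8.135,2.000)–(8.159,3.000)
cell (8,3): code 0001 → (8.159,3.000)–(8.000,3.290)
cell (8,4): code 0100 → (8.519,5.000)–(9.000,4.311)
cell (8,5): code 1000 → (9.000,5.886)–(8.519,5.000)
cell (9,4): code 0110 → (9.000,4.311)–(10.000,4.189)
cell (9,5): code 1101 → (9.118,6.000)–(9.000,5.886)
cell (9,6): code 1000 → (10.000,6.339)–(9.118,6.000)
cell (10,4): code 0010 → (10.000,4.189)–(10.775,5.000)
cell (10,5): code 0011 → (10.775,5.000)–(10.450,6.000)
cell (10,6): code 0001 → (10.450,6.000)–(10.000,6.339)
total: 32 segments, chained into 3 closed loop(s), length Σ = 26.978899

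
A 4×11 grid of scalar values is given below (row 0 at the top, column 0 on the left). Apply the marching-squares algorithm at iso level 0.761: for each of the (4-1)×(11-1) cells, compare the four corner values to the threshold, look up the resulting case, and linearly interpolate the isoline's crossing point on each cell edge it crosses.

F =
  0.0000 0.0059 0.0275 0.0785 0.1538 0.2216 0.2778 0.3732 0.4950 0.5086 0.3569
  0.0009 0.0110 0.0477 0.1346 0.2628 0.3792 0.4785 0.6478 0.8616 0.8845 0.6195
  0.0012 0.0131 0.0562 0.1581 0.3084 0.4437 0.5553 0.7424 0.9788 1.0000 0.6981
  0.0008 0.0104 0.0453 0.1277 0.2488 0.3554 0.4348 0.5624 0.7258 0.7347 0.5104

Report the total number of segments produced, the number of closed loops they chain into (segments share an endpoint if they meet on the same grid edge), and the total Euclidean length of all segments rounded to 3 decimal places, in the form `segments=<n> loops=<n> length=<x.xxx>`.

segments=8 loops=1 length=7.726

cell (0,7): code 0100 → (0.726,8.000)–(1.000,7.529)
cell (0,8): code 1100 → (0.671,9.000)–(0.726,8.000)
cell (0,9): code 1000 → (1.000,9.466)–(0.671,9.000)
cell (1,7): code 0110 → (1.000,7.529)–(2.000,7.079)
cell (1,9): code 1001 → (2.000,9.792)–(1.000,9.466)
cell (2,7): code 0010 → (2.000,7.079)–(2.861,8.000)
cell (2,8): code 0011 → (2.861,8.000)–(2.901,9.000)
cell (2,9): code 0001 → (2.901,9.000)–(2.000,9.792)
total: 8 segments, chained into 1 closed loop(s), length Σ = 7.725964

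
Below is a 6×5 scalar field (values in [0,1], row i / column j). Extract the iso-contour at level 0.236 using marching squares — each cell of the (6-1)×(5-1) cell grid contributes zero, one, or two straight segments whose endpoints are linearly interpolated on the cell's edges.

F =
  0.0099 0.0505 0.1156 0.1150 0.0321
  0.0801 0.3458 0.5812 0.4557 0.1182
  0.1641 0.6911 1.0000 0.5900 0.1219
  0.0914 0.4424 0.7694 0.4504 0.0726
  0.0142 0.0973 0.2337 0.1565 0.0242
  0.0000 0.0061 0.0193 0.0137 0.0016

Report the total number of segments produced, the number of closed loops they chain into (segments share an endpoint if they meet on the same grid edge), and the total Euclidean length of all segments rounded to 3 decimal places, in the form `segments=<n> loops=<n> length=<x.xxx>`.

segments=12 loops=1 length=11.574

cell (0,0): code 0100 → (0.628,1.000)–(1.000,0.587)
cell (0,1): code 1100 → (0.259,2.000)–(0.628,1.000)
cell (0,2): code 1100 → (0.355,3.000)–(0.259,2.000)
cell (0,3): code 1000 → (1.000,3.651)–(0.355,3.000)
cell (1,0): code 0110 → (1.000,0.587)–(2.000,0.136)
cell (1,3): code 1001 → (2.000,3.756)–(1.000,3.651)
cell (2,0): code 0110 → (2.000,0.136)–(3.000,0.412)
cell (2,3): code 1001 → (3.000,3.567)–(2.000,3.756)
cell (3,0): code 0010 → (3.000,0.412)–(3.598,1.000)
cell (3,1): code 0011 → (3.598,1.000)–(3.996,2.000)
cell (3,2): code 0011 → (3.996,2.000)–(3.729,3.000)
cell (3,3): code 0001 → (3.729,3.000)–(3.000,3.567)
total: 12 segments, chained into 1 closed loop(s), length Σ = 11.574082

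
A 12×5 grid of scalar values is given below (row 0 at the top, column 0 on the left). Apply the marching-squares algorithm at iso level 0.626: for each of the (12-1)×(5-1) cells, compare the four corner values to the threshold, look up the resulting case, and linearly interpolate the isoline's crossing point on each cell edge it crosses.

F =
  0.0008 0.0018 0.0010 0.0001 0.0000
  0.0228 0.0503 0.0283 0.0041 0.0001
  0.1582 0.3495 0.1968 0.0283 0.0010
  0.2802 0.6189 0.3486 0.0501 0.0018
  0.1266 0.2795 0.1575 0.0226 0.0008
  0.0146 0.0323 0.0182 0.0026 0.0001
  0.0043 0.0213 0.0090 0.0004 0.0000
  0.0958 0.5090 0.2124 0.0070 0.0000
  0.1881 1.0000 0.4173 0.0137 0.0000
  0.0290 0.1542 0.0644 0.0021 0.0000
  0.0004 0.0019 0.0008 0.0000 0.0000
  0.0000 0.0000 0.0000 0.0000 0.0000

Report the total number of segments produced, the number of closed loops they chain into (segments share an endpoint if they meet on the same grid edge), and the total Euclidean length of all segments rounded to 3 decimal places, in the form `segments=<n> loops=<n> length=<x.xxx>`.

segments=4 loops=1 length=3.304

cell (7,0): code 0100 → (7.238,1.000)–(8.000,0.539)
cell (7,1): code 1000 → (8.000,1.642)–(7.238,1.000)
cell (8,0): code 0010 → (8.000,0.539)–(8.442,1.000)
cell (8,1): code 0001 → (8.442,1.000)–(8.000,1.642)
total: 4 segments, chained into 1 closed loop(s), length Σ = 3.304188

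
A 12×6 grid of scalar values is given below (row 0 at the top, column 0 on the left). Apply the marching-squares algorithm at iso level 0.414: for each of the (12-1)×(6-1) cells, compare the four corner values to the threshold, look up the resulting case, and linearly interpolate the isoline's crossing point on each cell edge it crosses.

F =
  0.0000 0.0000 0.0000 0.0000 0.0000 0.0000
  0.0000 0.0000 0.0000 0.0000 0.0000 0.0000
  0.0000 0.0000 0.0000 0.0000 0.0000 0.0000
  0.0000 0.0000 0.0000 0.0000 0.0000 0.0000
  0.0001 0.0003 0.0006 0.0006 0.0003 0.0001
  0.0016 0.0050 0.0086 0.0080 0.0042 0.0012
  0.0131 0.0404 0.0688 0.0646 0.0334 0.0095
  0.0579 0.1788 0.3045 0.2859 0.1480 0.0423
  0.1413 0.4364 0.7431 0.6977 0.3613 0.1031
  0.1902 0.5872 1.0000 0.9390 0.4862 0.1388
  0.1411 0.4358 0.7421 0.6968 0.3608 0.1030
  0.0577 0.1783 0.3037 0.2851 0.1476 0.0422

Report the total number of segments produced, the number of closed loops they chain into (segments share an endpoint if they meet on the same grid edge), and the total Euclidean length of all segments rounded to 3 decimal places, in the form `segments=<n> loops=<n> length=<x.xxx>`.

cell (7,0): code 0100 → (7.913,1.000)–(8.000,0.924)
cell (7,1): code 1100 → (7.250,2.000)–(7.913,1.000)
cell (7,2): code 1100 → (7.311,3.000)–(7.250,2.000)
cell (7,3): code 1000 → (8.000,3.843)–(7.311,3.000)
cell (8,0): code 0110 → (8.000,0.924)–(9.000,0.564)
cell (8,3): code 1101 → (8.422,4.000)–(8.000,3.843)
cell (8,4): code 1000 → (9.000,4.208)–(8.422,4.000)
cell (9,0): code 0110 → (9.000,0.564)–(10.000,0.926)
cell (9,3): code 1011 → (10.000,3.842)–(9.576,4.000)
cell (9,4): code 0001 → (9.576,4.000)–(9.000,4.208)
cell (10,0): code 0010 → (10.000,0.926)–(10.085,1.000)
cell (10,1): code 0011 → (10.085,1.000)–(10.748,2.000)
cell (10,2): code 0011 → (10.748,2.000)–(10.687,3.000)
cell (10,3): code 0001 → (10.687,3.000)–(10.000,3.842)
total: 14 segments, chained into 1 closed loop(s), length Σ = 11.063117

segments=14 loops=1 length=11.063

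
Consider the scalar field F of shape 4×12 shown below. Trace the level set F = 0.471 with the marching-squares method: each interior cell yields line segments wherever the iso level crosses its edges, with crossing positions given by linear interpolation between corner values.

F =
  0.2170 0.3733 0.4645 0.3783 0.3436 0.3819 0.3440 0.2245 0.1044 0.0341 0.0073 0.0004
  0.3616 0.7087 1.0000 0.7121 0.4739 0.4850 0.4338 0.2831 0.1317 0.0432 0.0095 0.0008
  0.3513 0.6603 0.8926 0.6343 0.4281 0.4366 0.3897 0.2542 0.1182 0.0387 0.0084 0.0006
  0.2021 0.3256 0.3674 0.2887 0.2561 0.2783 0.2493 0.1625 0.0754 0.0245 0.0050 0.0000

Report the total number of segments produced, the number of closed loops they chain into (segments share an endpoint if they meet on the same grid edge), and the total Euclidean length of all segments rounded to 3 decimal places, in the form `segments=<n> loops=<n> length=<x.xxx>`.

cell (0,0): code 0100 → (0.291,1.000)–(1.000,0.315)
cell (0,1): code 1100 → (0.012,2.000)–(0.291,1.000)
cell (0,2): code 1100 → (0.278,3.000)–(0.012,2.000)
cell (0,3): code 1100 → (0.978,4.000)–(0.278,3.000)
cell (0,4): code 1100 → (0.864,5.000)–(0.978,4.000)
cell (0,5): code 1000 → (1.000,5.273)–(0.864,5.000)
cell (1,0): code 0110 → (1.000,0.315)–(2.000,0.387)
cell (1,3): code 1011 → (2.000,3.792)–(1.063,4.000)
cell (1,4): code 0011 → (1.063,4.000)–(1.289,5.000)
cell (1,5): code 0001 → (1.289,5.000)–(1.000,5.273)
cell (2,0): code 0010 → (2.000,0.387)–(2.566,1.000)
cell (2,1): code 0011 → (2.566,1.000)–(2.803,2.000)
cell (2,2): code 0011 → (2.803,2.000)–(2.473,3.000)
cell (2,3): code 0001 → (2.473,3.000)–(2.000,3.792)
total: 14 segments, chained into 1 closed loop(s), length Σ = 12.812999

segments=14 loops=1 length=12.813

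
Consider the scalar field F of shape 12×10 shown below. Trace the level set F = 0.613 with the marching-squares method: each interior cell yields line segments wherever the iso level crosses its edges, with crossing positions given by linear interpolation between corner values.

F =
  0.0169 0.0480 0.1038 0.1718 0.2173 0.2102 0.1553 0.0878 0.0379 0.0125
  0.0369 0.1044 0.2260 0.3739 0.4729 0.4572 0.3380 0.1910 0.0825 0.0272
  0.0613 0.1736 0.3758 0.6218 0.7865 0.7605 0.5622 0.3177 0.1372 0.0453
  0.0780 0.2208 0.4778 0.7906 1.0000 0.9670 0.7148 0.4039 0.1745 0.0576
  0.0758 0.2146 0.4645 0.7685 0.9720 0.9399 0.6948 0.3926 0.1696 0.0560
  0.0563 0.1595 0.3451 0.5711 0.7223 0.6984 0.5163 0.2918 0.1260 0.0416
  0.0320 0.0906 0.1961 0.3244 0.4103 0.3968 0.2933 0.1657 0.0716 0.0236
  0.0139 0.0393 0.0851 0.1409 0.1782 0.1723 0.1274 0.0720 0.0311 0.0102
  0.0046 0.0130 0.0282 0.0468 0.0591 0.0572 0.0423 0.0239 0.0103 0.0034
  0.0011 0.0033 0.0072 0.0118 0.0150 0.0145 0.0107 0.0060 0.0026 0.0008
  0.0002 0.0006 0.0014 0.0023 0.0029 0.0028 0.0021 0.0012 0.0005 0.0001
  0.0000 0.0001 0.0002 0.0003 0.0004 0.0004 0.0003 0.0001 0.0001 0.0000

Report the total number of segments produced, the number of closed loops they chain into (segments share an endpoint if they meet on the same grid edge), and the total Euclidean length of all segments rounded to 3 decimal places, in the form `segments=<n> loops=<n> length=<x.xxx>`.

segments=16 loops=1 length=12.299

cell (1,2): code 0100 → (1.965,3.000)–(2.000,2.964)
cell (1,3): code 1100 → (1.447,4.000)–(1.965,3.000)
cell (1,4): code 1100 → (1.514,5.000)–(1.447,4.000)
cell (1,5): code 1000 → (2.000,5.744)–(1.514,5.000)
cell (2,2): code 0110 → (2.000,2.964)–(3.000,2.432)
cell (2,5): code 1101 → (2.333,6.000)–(2.000,5.744)
cell (2,6): code 1000 → (3.000,6.327)–(2.333,6.000)
cell (3,2): code 0110 → (3.000,2.432)–(4.000,2.488)
cell (3,6): code 1001 → (4.000,6.271)–(3.000,6.327)
cell (4,2): code 0010 → (4.000,2.488)–(4.788,3.000)
cell (4,3): code 0111 → (4.788,3.000)–(5.000,3.277)
cell (4,5): code 1011 → (5.000,5.469)–(4.458,6.000)
cell (4,6): code 0001 → (4.458,6.000)–(4.000,6.271)
cell (5,3): code 0010 → (5.000,3.277)–(5.350,4.000)
cell (5,4): code 0011 → (5.350,4.000)–(5.283,5.000)
cell (5,5): code 0001 → (5.283,5.000)–(5.000,5.469)
total: 16 segments, chained into 1 closed loop(s), length Σ = 12.299015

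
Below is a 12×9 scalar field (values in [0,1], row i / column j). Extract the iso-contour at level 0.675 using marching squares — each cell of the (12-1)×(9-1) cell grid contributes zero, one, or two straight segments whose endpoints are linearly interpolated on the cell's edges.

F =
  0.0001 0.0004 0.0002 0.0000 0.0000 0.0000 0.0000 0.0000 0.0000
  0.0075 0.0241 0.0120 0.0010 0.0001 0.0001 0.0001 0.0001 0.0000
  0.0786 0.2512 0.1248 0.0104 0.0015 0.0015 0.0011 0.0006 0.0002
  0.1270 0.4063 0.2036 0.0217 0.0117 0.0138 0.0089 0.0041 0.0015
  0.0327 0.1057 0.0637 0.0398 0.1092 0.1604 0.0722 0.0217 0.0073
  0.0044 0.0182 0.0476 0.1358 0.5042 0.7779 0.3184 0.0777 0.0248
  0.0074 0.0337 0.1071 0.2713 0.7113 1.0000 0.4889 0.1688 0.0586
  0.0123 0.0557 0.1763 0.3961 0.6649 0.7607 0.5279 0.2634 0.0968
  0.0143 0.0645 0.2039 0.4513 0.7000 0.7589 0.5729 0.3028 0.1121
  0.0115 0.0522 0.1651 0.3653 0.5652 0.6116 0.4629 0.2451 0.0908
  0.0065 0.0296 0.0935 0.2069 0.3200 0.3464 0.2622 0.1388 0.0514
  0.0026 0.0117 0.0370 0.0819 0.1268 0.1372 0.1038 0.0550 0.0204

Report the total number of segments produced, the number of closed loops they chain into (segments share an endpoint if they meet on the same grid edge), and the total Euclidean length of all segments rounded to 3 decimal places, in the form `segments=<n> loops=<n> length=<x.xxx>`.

cell (4,4): code 0100 → (4.833,5.000)–(5.000,4.624)
cell (4,5): code 1000 → (5.000,5.224)–(4.833,5.000)
cell (5,3): code 0100 → (5.825,4.000)–(6.000,3.917)
cell (5,4): code 1110 → (5.000,4.624)–(5.825,4.000)
cell (5,5): code 1001 → (6.000,5.636)–(5.000,5.224)
cell (6,3): code 0010 → (6.000,3.917)–(6.782,4.000)
cell (6,4): code 0111 → (6.782,4.000)–(7.000,4.105)
cell (6,5): code 1001 → (7.000,5.368)–(6.000,5.636)
cell (7,3): code 0100 → (7.288,4.000)–(8.000,3.899)
cell (7,4): code 1110 → (7.000,4.105)–(7.288,4.000)
cell (7,5): code 1001 → (8.000,5.451)–(7.000,5.368)
cell (8,3): code 0010 → (8.000,3.899)–(8.185,4.000)
cell (8,4): code 0011 → (8.185,4.000)–(8.570,5.000)
cell (8,5): code 0001 → (8.570,5.000)–(8.000,5.451)
total: 14 segments, chained into 1 closed loop(s), length Σ = 9.101538

segments=14 loops=1 length=9.102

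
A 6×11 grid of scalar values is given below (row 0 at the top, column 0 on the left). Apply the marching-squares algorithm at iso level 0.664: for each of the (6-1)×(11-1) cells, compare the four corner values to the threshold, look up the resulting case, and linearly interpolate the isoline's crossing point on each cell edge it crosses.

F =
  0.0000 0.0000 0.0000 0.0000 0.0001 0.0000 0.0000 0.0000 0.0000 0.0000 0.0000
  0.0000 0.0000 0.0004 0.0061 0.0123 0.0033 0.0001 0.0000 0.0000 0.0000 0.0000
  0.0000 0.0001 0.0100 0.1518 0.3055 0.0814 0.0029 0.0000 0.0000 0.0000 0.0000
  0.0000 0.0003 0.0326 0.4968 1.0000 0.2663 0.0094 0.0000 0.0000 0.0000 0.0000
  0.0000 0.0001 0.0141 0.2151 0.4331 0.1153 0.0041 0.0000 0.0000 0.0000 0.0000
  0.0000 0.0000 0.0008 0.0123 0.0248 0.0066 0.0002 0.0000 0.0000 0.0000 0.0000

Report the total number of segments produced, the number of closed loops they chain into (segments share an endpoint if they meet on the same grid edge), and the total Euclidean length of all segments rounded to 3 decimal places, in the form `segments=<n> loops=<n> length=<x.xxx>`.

segments=4 loops=1 length=3.133

cell (2,3): code 0100 → (2.516,4.000)–(3.000,3.332)
cell (2,4): code 1000 → (3.000,4.458)–(2.516,4.000)
cell (3,3): code 0010 → (3.000,3.332)–(3.593,4.000)
cell (3,4): code 0001 → (3.593,4.000)–(3.000,4.458)
total: 4 segments, chained into 1 closed loop(s), length Σ = 3.132584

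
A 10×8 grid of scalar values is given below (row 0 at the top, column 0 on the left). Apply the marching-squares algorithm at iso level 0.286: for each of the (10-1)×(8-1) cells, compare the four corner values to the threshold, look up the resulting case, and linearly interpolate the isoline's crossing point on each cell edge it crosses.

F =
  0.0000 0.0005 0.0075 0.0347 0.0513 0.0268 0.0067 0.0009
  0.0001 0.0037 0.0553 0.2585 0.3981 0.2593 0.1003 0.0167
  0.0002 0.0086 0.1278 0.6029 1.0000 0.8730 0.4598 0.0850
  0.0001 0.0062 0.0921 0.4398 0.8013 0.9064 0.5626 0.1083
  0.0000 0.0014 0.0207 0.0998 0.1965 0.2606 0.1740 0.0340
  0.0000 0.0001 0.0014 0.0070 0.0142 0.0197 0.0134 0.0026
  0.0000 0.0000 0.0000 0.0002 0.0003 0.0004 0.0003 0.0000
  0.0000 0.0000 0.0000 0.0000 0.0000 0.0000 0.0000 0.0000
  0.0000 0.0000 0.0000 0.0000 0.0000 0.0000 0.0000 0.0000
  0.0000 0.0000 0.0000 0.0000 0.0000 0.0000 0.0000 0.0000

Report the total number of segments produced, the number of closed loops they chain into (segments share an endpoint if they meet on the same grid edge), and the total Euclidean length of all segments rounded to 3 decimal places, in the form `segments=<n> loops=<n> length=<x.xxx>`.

segments=14 loops=1 length=11.776

cell (0,3): code 0100 → (0.677,4.000)–(1.000,3.197)
cell (0,4): code 1000 → (1.000,4.808)–(0.677,4.000)
cell (1,2): code 0100 → (1.080,3.000)–(2.000,2.333)
cell (1,3): code 1110 → (1.000,3.197)–(1.080,3.000)
cell (1,4): code 1101 → (1.044,5.000)–(1.000,4.808)
cell (1,5): code 1100 → (1.517,6.000)–(1.044,5.000)
cell (1,6): code 1000 → (2.000,6.464)–(1.517,6.000)
cell (2,2): code 0110 → (2.000,2.333)–(3.000,2.558)
cell (2,6): code 1001 → (3.000,6.609)–(2.000,6.464)
cell (3,2): code 0010 → (3.000,2.558)–(3.452,3.000)
cell (3,3): code 0011 → (3.452,3.000)–(3.852,4.000)
cell (3,4): code 0011 → (3.852,4.000)–(3.961,5.000)
cell (3,5): code 0011 → (3.961,5.000)–(3.712,6.000)
cell (3,6): code 0001 → (3.712,6.000)–(3.000,6.609)
total: 14 segments, chained into 1 closed loop(s), length Σ = 11.775991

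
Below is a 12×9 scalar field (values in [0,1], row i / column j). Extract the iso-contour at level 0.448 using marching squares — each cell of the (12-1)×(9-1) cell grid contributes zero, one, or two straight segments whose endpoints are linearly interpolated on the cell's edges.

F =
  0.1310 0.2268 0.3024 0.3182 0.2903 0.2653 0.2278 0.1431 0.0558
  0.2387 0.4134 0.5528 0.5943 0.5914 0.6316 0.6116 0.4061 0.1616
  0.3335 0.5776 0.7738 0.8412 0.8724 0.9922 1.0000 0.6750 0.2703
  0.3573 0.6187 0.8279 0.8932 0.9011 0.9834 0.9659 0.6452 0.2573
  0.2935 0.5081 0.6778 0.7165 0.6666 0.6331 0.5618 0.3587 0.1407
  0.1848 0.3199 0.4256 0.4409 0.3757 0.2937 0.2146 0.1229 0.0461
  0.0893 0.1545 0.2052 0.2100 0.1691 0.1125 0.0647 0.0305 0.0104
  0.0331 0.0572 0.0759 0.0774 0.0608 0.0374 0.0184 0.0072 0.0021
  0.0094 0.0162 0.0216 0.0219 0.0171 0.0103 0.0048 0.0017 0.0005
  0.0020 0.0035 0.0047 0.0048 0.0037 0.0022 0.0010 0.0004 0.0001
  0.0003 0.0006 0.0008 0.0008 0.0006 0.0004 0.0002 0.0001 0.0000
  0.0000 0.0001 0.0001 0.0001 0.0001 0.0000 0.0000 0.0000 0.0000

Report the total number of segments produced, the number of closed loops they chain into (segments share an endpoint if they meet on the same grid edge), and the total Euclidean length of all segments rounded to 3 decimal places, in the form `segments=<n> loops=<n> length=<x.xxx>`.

cell (0,1): code 0100 → (0.581,2.000)–(1.000,1.248)
cell (0,2): code 1100 → (0.470,3.000)–(0.581,2.000)
cell (0,3): code 1100 → (0.524,4.000)–(0.470,3.000)
cell (0,4): code 1100 → (0.499,5.000)–(0.524,4.000)
cell (0,5): code 1100 → (0.574,6.000)–(0.499,5.000)
cell (0,6): code 1000 → (1.000,6.796)–(0.574,6.000)
cell (1,0): code 0100 → (1.211,1.000)–(2.000,0.469)
cell (1,1): code 1110 → (1.000,1.248)–(1.211,1.000)
cell (1,6): code 1101 → (1.156,7.000)–(1.000,6.796)
cell (1,7): code 1000 → (2.000,7.561)–(1.156,7.000)
cell (2,0): code 0110 → (2.000,0.469)–(3.000,0.347)
cell (2,7): code 1001 → (3.000,7.508)–(2.000,7.561)
cell (3,0): code 0110 → (3.000,0.347)–(4.000,0.720)
cell (3,6): code 1011 → (4.000,6.560)–(3.688,7.000)
cell (3,7): code 0001 → (3.688,7.000)–(3.000,7.508)
cell (4,0): code 0010 → (4.000,0.720)–(4.319,1.000)
cell (4,1): code 0011 → (4.319,1.000)–(4.911,2.000)
cell (4,2): code 0011 → (4.911,2.000)–(4.974,3.000)
cell (4,3): code 0011 → (4.974,3.000)–(4.751,4.000)
cell (4,4): code 0011 → (4.751,4.000)–(4.545,5.000)
cell (4,5): code 0011 → (4.545,5.000)–(4.328,6.000)
cell (4,6): code 0001 → (4.328,6.000)–(4.000,6.560)
total: 22 segments, chained into 1 closed loop(s), length Σ = 19.098767

segments=22 loops=1 length=19.099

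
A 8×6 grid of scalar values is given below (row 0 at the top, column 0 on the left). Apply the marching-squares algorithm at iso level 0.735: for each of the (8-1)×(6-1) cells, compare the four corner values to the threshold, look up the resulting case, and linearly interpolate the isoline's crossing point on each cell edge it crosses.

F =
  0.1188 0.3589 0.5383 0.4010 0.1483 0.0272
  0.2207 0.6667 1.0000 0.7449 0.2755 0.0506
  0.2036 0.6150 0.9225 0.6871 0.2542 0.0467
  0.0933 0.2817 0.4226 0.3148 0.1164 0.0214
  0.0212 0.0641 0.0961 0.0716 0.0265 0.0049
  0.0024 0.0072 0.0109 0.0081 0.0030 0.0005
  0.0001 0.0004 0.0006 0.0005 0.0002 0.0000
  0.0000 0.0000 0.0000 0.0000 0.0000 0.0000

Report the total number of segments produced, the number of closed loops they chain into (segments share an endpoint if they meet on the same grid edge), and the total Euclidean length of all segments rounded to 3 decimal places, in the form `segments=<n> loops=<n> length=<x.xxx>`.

segments=8 loops=1 length=5.794

cell (0,1): code 0100 → (0.426,2.000)–(1.000,1.205)
cell (0,2): code 1100 → (0.971,3.000)–(0.426,2.000)
cell (0,3): code 1000 → (1.000,3.021)–(0.971,3.000)
cell (1,1): code 0110 → (1.000,1.205)–(2.000,1.390)
cell (1,2): code 1011 → (2.000,2.797)–(1.171,3.000)
cell (1,3): code 0001 → (1.171,3.000)–(1.000,3.021)
cell (2,1): code 0010 → (2.000,1.390)–(2.375,2.000)
cell (2,2): code 0001 → (2.375,2.000)–(2.000,2.797)
total: 8 segments, chained into 1 closed loop(s), length Σ = 5.794474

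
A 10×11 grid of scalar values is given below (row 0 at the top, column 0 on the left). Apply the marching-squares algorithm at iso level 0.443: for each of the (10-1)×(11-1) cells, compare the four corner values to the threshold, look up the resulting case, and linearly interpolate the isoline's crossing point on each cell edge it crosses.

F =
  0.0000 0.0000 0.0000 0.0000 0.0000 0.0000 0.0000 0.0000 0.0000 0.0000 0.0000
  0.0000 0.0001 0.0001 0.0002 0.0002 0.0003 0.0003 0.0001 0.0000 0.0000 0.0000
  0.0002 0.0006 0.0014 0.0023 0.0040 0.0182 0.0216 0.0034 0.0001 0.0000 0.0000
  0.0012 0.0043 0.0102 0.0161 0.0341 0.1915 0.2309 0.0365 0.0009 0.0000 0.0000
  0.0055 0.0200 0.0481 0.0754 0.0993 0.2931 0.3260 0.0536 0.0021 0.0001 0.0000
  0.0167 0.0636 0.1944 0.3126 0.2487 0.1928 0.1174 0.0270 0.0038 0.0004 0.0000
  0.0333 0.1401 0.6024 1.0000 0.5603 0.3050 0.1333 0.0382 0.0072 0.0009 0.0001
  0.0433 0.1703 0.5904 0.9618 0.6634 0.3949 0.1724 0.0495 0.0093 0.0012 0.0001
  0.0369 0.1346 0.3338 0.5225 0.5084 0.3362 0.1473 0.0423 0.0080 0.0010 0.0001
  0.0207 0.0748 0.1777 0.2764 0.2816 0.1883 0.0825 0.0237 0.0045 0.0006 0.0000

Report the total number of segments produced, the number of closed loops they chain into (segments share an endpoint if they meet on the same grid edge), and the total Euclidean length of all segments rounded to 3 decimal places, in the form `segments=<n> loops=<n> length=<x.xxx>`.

cell (5,1): code 0100 → (5.609,2.000)–(6.000,1.655)
cell (5,2): code 1100 → (5.190,3.000)–(5.609,2.000)
cell (5,3): code 1100 → (5.624,4.000)–(5.190,3.000)
cell (5,4): code 1000 → (6.000,4.459)–(5.624,4.000)
cell (6,1): code 0110 → (6.000,1.655)–(7.000,1.649)
cell (6,4): code 1001 → (7.000,4.821)–(6.000,4.459)
cell (7,1): code 0010 → (7.000,1.649)–(7.574,2.000)
cell (7,2): code 0111 → (7.574,2.000)–(8.000,2.579)
cell (7,4): code 1001 → (8.000,4.380)–(7.000,4.821)
cell (8,2): code 0010 → (8.000,2.579)–(8.323,3.000)
cell (8,3): code 0011 → (8.323,3.000)–(8.288,4.000)
cell (8,4): code 0001 → (8.288,4.000)–(8.000,4.380)
total: 12 segments, chained into 1 closed loop(s), length Σ = 9.845655

segments=12 loops=1 length=9.846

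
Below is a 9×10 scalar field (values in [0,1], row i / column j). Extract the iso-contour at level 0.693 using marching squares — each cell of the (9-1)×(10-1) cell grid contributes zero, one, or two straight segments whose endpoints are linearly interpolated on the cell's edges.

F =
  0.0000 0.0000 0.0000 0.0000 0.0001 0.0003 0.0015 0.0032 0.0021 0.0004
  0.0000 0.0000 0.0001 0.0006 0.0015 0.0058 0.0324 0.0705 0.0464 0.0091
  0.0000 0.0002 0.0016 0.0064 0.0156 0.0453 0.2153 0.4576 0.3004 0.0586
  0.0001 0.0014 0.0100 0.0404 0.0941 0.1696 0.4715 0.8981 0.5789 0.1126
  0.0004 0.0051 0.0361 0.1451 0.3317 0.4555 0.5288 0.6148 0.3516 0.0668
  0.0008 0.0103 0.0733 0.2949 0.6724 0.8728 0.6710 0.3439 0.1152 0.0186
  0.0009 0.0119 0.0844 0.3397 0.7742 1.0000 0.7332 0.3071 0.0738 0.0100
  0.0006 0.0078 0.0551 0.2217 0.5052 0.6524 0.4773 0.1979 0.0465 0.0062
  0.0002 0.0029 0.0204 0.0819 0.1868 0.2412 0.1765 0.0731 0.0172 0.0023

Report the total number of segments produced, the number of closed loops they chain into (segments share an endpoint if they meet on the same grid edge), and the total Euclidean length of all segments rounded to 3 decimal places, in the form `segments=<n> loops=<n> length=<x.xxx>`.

segments=14 loops=2 length=10.285

cell (2,6): code 0100 → (2.534,7.000)–(3.000,6.519)
cell (2,7): code 1000 → (3.000,7.643)–(2.534,7.000)
cell (3,6): code 0010 → (3.000,6.519)–(3.724,7.000)
cell (3,7): code 0001 → (3.724,7.000)–(3.000,7.643)
cell (4,4): code 0100 → (4.569,5.000)–(5.000,4.103)
cell (4,5): code 1000 → (5.000,5.891)–(4.569,5.000)
cell (5,3): code 0100 → (5.202,4.000)–(6.000,3.813)
cell (5,4): code 1110 → (5.000,4.103)–(5.202,4.000)
cell (5,5): code 1101 → (5.354,6.000)–(5.000,5.891)
cell (5,6): code 1000 → (6.000,6.094)–(5.354,6.000)
cell (6,3): code 0010 → (6.000,3.813)–(6.302,4.000)
cell (6,4): code 0011 → (6.302,4.000)–(6.883,5.000)
cell (6,5): code 0011 → (6.883,5.000)–(6.157,6.000)
cell (6,6): code 0001 → (6.157,6.000)–(6.000,6.094)
total: 14 segments, chained into 2 closed loop(s), length Σ = 10.285097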